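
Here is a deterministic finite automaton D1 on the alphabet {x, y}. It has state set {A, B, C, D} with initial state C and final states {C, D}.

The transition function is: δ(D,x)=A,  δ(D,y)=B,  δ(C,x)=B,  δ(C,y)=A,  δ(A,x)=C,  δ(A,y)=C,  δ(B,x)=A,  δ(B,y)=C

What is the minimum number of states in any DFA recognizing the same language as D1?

Reachable states from the start: {A,B,C}. Unreachable: {D} — drop them.
Initial partition by acceptance: {C} | {A,B}.
Refine {A,B} on symbol x: members go to different blocks, giving {A} and {B}.
No further refinement is possible. Final partition (3 blocks): {C} | {A} | {B}.

3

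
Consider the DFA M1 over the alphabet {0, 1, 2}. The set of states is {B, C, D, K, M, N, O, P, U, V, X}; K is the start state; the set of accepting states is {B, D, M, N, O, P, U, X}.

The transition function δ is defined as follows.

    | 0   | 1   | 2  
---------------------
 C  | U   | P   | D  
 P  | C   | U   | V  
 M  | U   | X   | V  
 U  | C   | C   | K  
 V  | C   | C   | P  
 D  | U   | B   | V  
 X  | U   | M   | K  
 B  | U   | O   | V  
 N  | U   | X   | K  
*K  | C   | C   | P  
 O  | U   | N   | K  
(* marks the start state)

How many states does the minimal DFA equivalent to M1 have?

5

Start with accepting vs non-accepting: {B,D,M,N,O,P,U,X} | {C,K,V}.
Refine {B,D,M,N,O,P,U,X} on symbol 0: members go to different blocks, giving {B,D,M,N,O,X} and {P,U}.
On input 0, block {C,K,V} splits into {K,V} and {C}.
Split {P,U} by δ(·,1) → {P} and {U}.
No further refinement is possible. Final partition (5 blocks): {B,D,M,N,O,X} | {K,V} | {P} | {C} | {U}.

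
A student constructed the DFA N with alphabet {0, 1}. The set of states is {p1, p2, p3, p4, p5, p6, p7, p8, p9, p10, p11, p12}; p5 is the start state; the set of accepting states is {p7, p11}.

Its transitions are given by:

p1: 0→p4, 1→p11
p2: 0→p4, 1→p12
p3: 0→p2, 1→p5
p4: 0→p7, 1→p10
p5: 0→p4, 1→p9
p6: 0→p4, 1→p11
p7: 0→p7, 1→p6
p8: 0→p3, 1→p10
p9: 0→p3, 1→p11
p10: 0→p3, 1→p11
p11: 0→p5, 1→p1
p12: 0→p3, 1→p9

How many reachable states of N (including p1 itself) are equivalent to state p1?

2

First remove the unreachable states {p8}; 11 states remain.
P0 = {p7,p11} | {p1,p2,p3,p4,p5,p6,p9,p10,p12}.
On input 0, block {p7,p11} splits into {p7} and {p11}.
Refine {p1,p2,p3,p4,p5,p6,p9,p10,p12} on symbol 0: members go to different blocks, giving {p1,p2,p3,p5,p6,p9,p10,p12} and {p4}.
Split {p1,p2,p3,p5,p6,p9,p10,p12} by δ(·,0) → {p1,p2,p5,p6} and {p3,p9,p10,p12}.
Refine {p1,p2,p5,p6} on symbol 1: members go to different blocks, giving {p1,p6} and {p2,p5}.
On input 0, block {p3,p9,p10,p12} splits into {p9,p10,p12} and {p3}.
Split {p9,p10,p12} by δ(·,1) → {p9,p10} and {p12}.
Split {p2,p5} by δ(·,1) → {p2} and {p5}.
No further refinement is possible. Final partition (9 blocks): {p7} | {p1,p6} | {p11} | {p4} | {p9,p10} | {p2} | {p3} | {p12} | {p5}.
State p1 belongs to the block {p1,p6}, which has 2 states.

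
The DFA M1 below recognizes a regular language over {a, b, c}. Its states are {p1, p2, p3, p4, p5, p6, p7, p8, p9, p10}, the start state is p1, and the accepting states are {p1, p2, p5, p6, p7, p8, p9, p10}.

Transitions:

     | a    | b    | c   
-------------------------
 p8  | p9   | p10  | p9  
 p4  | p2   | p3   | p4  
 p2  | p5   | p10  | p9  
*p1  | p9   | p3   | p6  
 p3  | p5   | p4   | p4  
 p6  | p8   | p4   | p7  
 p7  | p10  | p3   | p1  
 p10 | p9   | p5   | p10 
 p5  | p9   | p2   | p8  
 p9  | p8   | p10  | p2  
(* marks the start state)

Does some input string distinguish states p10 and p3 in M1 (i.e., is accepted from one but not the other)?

Yes

P0 = {p1,p2,p5,p6,p7,p8,p9,p10} | {p3,p4}.
On input b, block {p1,p2,p5,p6,p7,p8,p9,p10} splits into {p2,p5,p8,p9,p10} and {p1,p6,p7}.
The partition is now stable with 3 blocks: {p2,p5,p8,p9,p10} | {p3,p4} | {p1,p6,p7}.
p10 and p3 end up in different blocks, so they are distinguishable. For instance, the string 'ε' is accepted from only p10.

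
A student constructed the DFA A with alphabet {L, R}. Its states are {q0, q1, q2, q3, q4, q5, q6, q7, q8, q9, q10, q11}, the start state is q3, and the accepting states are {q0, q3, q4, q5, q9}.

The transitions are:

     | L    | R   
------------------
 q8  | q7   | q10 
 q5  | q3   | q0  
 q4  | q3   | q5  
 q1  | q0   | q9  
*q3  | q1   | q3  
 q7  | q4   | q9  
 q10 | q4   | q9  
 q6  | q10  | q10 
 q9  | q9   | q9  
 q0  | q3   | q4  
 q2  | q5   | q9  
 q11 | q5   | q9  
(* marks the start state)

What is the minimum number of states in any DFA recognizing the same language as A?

4

States {q2,q6,q7,q8,q10,q11} cannot be reached from the start state, so discard them.
P0 = {q0,q3,q4,q5,q9} | {q1}.
On input L, block {q0,q3,q4,q5,q9} splits into {q0,q4,q5,q9} and {q3}.
Refine {q0,q4,q5,q9} on symbol L: members go to different blocks, giving {q0,q4,q5} and {q9}.
No further refinement is possible. Final partition (4 blocks): {q0,q4,q5} | {q1} | {q3} | {q9}.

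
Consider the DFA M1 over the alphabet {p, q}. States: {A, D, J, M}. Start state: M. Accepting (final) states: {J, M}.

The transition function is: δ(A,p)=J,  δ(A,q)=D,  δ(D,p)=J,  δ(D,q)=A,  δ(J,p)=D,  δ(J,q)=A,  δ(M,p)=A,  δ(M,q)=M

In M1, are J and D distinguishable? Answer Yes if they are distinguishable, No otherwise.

All states are reachable from the start state.
P0 = {J,M} | {A,D}.
Refine {J,M} on symbol q: members go to different blocks, giving {J} and {M}.
No further refinement is possible. Final partition (3 blocks): {J} | {A,D} | {M}.
J and D end up in different blocks, so they are distinguishable. For instance, the string 'ε' is accepted from only J.

Yes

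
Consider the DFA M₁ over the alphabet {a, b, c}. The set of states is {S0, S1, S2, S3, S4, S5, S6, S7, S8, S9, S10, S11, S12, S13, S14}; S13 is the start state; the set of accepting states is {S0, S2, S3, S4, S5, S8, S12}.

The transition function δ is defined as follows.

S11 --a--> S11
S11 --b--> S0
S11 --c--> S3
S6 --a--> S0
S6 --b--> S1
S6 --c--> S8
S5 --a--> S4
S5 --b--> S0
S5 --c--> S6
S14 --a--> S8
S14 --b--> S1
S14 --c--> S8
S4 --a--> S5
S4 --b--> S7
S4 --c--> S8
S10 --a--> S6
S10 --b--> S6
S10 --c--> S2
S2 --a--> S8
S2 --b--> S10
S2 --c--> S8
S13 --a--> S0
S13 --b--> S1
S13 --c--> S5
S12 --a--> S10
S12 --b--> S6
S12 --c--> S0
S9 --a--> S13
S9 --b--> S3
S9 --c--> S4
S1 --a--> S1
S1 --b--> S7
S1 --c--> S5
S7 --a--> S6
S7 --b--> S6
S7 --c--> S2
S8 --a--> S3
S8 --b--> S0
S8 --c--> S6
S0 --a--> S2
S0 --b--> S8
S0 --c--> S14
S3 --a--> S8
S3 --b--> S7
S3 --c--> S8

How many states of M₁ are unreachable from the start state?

3

No path from S13 leads to S9, S11, S12; the other 12 states are all reachable.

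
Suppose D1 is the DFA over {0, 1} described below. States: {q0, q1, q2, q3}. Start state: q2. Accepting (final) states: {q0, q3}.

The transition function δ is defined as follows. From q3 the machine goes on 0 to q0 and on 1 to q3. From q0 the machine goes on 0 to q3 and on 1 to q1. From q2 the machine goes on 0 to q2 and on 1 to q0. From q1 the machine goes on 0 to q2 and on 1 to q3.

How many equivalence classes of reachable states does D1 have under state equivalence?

P0 = {q0,q3} | {q1,q2}.
On input 1, block {q0,q3} splits into {q0} and {q3}.
On input 1, block {q1,q2} splits into {q1} and {q2}.
Stable partition: {q0} | {q1} | {q3} | {q2} — 4 equivalence classes.

4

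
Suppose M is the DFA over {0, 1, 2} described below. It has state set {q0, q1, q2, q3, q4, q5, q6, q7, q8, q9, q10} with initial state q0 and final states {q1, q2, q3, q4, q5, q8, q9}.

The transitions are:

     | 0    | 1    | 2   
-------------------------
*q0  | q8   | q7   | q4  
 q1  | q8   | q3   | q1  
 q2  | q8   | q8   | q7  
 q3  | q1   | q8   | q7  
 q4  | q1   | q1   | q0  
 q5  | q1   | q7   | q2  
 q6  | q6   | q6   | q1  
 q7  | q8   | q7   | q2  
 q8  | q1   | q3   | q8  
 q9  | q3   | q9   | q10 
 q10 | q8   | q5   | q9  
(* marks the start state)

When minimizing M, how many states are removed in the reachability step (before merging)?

4

BFS from q0 reaches {q0, q1, q2, q3, q4, q7, q8}; the 4 state(s) q5, q6, q9, q10 are never visited.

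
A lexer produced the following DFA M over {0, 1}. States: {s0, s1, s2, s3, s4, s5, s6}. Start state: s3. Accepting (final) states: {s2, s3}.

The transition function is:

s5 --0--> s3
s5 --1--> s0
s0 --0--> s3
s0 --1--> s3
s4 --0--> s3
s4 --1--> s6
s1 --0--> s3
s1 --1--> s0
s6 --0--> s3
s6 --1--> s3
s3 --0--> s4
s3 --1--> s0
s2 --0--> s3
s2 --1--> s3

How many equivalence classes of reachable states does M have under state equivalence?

3

Reachable states from the start: {s0,s3,s4,s6}. Unreachable: {s1,s2,s5} — drop them.
Initial partition by acceptance: {s3} | {s0,s4,s6}.
On input 1, block {s0,s4,s6} splits into {s0,s6} and {s4}.
Stable partition: {s3} | {s0,s6} | {s4} — 3 equivalence classes.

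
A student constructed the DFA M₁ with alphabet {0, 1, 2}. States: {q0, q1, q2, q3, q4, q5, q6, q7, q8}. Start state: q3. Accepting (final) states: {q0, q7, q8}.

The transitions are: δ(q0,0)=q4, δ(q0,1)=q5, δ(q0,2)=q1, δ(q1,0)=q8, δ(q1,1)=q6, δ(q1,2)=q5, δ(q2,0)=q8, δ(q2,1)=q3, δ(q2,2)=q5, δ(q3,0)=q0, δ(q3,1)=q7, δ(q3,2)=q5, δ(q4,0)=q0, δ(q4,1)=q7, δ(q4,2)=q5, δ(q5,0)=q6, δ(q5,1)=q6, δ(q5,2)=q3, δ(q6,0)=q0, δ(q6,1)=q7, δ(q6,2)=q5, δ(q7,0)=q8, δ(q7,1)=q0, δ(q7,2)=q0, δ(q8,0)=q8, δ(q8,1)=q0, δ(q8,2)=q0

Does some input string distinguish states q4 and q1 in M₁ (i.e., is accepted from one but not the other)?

States {q2} cannot be reached from the start state, so discard them.
Initial partition by acceptance: {q0,q7,q8} | {q1,q3,q4,q5,q6}.
Refine {q0,q7,q8} on symbol 0: members go to different blocks, giving {q7,q8} and {q0}.
On input 0, block {q1,q3,q4,q5,q6} splits into {q3,q4,q6} and {q1} and {q5}.
Stable partition: {q7,q8} | {q3,q4,q6} | {q0} | {q1} | {q5} — 5 equivalence classes.
q4 and q1 end up in different blocks, so they are distinguishable. For instance, the string '1' is accepted from only q4.

Yes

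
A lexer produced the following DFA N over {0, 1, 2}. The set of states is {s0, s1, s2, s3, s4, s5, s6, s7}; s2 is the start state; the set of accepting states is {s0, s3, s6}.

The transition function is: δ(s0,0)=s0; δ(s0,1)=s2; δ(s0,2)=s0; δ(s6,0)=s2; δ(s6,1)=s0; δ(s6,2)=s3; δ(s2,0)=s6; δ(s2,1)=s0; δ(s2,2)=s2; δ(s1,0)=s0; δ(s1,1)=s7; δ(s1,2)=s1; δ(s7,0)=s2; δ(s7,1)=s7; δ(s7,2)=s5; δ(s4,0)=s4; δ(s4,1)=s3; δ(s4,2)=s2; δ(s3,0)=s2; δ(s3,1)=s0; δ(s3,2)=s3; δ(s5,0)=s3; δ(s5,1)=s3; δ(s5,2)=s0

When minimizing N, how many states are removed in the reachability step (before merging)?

4

BFS from s2 reaches {s0, s2, s3, s6}; the 4 state(s) s1, s4, s5, s7 are never visited.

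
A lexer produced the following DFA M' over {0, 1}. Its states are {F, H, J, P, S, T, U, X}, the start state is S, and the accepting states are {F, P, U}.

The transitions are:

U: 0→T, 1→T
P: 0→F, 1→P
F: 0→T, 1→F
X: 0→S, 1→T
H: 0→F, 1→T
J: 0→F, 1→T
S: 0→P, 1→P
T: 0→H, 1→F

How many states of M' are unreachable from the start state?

3

BFS from S reaches {F, H, P, S, T}; the 3 state(s) J, U, X are never visited.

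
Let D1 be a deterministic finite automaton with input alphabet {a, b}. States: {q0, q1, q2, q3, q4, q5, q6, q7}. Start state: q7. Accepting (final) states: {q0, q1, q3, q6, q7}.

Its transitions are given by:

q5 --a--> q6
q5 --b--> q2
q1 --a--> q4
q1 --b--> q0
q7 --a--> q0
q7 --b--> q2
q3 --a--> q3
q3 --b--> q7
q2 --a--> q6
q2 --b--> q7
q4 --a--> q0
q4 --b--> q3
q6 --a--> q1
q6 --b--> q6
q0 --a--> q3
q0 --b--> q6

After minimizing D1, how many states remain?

7

Reachable states from the start: {q0,q1,q2,q3,q4,q6,q7}. Unreachable: {q5} — drop them.
Start with accepting vs non-accepting: {q0,q1,q3,q6,q7} | {q2,q4}.
Refine {q0,q1,q3,q6,q7} on symbol a: members go to different blocks, giving {q0,q3,q6,q7} and {q1}.
Refine {q0,q3,q6,q7} on symbol a: members go to different blocks, giving {q0,q3,q7} and {q6}.
Split {q0,q3,q7} by δ(·,b) → {q0} and {q3} and {q7}.
Refine {q2,q4} on symbol a: members go to different blocks, giving {q2} and {q4}.
The partition is now stable with 7 blocks: {q0} | {q2} | {q1} | {q6} | {q3} | {q7} | {q4}.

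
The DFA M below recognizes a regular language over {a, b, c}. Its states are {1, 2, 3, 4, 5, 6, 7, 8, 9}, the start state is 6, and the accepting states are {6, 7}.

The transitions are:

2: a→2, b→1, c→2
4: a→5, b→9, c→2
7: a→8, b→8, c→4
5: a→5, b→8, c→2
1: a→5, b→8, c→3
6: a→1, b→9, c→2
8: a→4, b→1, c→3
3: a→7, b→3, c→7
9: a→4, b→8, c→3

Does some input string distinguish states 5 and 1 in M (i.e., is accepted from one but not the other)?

Yes

All states are reachable from the start state.
P0 = {6,7} | {1,2,3,4,5,8,9}.
Refine {1,2,3,4,5,8,9} on symbol a: members go to different blocks, giving {1,2,4,5,8,9} and {3}.
Refine {1,2,4,5,8,9} on symbol c: members go to different blocks, giving {1,8,9} and {2,4,5}.
No further refinement is possible. Final partition (4 blocks): {6,7} | {1,8,9} | {3} | {2,4,5}.
5 and 1 end up in different blocks, so they are distinguishable. For instance, the string 'ca' is accepted from only 1.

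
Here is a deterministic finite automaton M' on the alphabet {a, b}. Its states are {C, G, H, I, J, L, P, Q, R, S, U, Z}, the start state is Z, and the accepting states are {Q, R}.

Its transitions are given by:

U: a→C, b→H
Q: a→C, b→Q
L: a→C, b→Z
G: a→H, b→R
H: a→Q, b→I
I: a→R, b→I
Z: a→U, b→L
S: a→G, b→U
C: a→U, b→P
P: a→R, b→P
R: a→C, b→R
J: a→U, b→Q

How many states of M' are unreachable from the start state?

3

BFS from Z reaches {C, H, I, L, P, Q, R, U, Z}; the 3 state(s) G, J, S are never visited.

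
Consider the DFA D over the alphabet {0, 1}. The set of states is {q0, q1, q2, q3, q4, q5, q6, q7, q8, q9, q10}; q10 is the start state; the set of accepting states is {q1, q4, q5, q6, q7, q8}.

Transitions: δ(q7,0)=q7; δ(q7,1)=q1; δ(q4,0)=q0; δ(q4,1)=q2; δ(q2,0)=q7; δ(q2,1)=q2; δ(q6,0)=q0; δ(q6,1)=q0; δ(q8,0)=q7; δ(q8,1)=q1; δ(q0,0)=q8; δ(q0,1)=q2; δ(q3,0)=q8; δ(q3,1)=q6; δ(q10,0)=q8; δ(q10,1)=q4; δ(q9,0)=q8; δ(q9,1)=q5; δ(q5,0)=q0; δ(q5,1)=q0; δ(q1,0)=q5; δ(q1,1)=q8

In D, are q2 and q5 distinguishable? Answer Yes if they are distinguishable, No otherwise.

States {q3,q6,q9} cannot be reached from the start state, so discard them.
Initial partition by acceptance: {q1,q4,q5,q7,q8} | {q0,q2,q10}.
On input 0, block {q1,q4,q5,q7,q8} splits into {q1,q7,q8} and {q4,q5}.
Refine {q1,q7,q8} on symbol 0: members go to different blocks, giving {q7,q8} and {q1}.
Refine {q0,q2,q10} on symbol 1: members go to different blocks, giving {q0,q2} and {q10}.
The partition is now stable with 5 blocks: {q7,q8} | {q0,q2} | {q4,q5} | {q1} | {q10}.
q2 and q5 end up in different blocks, so they are distinguishable. For instance, the string 'ε' is accepted from only q5.

Yes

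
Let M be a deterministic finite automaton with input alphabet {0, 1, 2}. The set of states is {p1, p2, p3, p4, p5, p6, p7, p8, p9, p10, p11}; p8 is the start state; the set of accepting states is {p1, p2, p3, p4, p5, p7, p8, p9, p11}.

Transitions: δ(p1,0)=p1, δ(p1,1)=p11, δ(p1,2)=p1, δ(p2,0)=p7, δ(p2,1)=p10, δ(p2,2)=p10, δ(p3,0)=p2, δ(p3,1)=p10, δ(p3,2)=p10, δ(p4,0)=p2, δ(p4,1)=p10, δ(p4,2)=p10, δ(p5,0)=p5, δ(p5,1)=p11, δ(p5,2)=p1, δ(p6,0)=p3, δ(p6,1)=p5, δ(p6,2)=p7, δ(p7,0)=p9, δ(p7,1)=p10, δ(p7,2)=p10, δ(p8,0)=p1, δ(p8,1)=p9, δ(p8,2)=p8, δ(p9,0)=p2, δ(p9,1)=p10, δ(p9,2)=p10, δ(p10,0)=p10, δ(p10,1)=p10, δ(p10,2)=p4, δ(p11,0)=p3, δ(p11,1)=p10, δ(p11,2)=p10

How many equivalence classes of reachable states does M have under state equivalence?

First remove the unreachable states {p5,p6}; 9 states remain.
Start with accepting vs non-accepting: {p1,p2,p3,p4,p7,p8,p9,p11} | {p10}.
Split {p1,p2,p3,p4,p7,p8,p9,p11} by δ(·,1) → {p2,p3,p4,p7,p9,p11} and {p1,p8}.
No further refinement is possible. Final partition (3 blocks): {p2,p3,p4,p7,p9,p11} | {p10} | {p1,p8}.

3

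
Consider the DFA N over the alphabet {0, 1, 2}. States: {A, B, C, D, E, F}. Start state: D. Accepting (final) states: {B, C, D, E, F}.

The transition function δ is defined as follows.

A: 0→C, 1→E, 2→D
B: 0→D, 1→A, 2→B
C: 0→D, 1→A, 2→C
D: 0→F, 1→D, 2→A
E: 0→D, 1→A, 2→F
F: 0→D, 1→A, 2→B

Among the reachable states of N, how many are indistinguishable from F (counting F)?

Every state is reachable, so we keep all 6.
Initial partition by acceptance: {B,C,D,E,F} | {A}.
On input 1, block {B,C,D,E,F} splits into {B,C,E,F} and {D}.
Stable partition: {B,C,E,F} | {A} | {D} — 3 equivalence classes.
State F belongs to the block {B,C,E,F}, which has 4 states.

4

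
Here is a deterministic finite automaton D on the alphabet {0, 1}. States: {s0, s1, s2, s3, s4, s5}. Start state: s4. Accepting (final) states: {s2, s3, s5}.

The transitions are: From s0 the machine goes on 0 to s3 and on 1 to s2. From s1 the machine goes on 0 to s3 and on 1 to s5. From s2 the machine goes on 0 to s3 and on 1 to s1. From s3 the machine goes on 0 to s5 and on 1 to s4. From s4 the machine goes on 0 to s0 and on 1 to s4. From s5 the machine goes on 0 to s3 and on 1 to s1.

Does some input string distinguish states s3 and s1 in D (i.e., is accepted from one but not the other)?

Every state is reachable, so we keep all 6.
P0 = {s2,s3,s5} | {s0,s1,s4}.
Refine {s0,s1,s4} on symbol 0: members go to different blocks, giving {s0,s1} and {s4}.
Refine {s2,s3,s5} on symbol 1: members go to different blocks, giving {s2,s5} and {s3}.
No further refinement is possible. Final partition (4 blocks): {s2,s5} | {s0,s1} | {s4} | {s3}.
s3 and s1 end up in different blocks, so they are distinguishable. For instance, the string 'ε' is accepted from only s3.

Yes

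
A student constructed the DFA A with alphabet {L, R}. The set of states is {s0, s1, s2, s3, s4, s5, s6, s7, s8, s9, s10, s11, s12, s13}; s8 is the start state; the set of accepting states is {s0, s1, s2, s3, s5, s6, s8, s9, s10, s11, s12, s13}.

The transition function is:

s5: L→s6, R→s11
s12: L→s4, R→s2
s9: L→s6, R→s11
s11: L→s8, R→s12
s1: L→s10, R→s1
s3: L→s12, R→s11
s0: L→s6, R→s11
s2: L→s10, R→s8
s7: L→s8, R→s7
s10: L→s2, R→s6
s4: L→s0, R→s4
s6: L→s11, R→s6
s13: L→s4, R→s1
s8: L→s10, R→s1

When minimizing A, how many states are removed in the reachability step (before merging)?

5

No path from s8 leads to s3, s5, s7, s9, s13; the other 9 states are all reachable.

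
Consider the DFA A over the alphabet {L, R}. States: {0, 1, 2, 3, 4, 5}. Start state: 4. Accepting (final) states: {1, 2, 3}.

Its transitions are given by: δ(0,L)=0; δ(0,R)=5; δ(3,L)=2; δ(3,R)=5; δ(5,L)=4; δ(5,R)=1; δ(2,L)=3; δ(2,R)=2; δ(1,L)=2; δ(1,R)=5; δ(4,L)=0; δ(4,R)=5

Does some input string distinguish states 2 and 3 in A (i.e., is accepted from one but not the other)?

Yes

Every state is reachable, so we keep all 6.
Initial partition by acceptance: {1,2,3} | {0,4,5}.
Split {1,2,3} by δ(·,R) → {1,3} and {2}.
Refine {0,4,5} on symbol R: members go to different blocks, giving {0,4} and {5}.
Stable partition: {1,3} | {0,4} | {2} | {5} — 4 equivalence classes.
2 and 3 end up in different blocks, so they are distinguishable. For instance, the string 'R' is accepted from only 2.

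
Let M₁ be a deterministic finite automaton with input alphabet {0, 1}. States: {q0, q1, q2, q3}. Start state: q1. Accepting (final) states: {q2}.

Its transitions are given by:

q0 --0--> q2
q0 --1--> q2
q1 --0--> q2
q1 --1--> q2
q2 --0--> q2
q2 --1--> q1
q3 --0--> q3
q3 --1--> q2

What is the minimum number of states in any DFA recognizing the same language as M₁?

States {q0,q3} cannot be reached from the start state, so discard them.
Start with accepting vs non-accepting: {q2} | {q1}.
The partition is now stable with 2 blocks: {q2} | {q1}.

2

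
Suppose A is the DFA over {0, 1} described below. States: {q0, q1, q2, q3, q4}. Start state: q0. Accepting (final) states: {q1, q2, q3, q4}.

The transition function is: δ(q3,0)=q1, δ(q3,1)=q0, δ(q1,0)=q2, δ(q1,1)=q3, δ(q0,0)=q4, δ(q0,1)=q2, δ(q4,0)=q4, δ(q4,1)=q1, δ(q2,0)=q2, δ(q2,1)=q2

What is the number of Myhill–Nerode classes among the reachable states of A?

Start with accepting vs non-accepting: {q1,q2,q3,q4} | {q0}.
Split {q1,q2,q3,q4} by δ(·,1) → {q1,q2,q4} and {q3}.
Refine {q1,q2,q4} on symbol 1: members go to different blocks, giving {q2,q4} and {q1}.
On input 1, block {q2,q4} splits into {q2} and {q4}.
Stable partition: {q2} | {q0} | {q3} | {q1} | {q4} — 5 equivalence classes.

5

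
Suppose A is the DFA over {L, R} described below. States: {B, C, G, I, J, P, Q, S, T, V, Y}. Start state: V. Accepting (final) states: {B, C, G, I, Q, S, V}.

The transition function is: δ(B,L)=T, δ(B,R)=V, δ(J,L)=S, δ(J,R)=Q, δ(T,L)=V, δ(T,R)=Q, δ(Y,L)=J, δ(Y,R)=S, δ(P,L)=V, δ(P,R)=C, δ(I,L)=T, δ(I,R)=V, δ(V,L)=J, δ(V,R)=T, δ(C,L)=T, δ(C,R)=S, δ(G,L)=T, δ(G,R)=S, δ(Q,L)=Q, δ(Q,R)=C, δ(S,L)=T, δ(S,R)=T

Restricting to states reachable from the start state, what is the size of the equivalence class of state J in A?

2

Reachable states from the start: {C,J,Q,S,T,V}. Unreachable: {B,G,I,P,Y} — drop them.
Initial partition by acceptance: {C,Q,S,V} | {J,T}.
On input L, block {C,Q,S,V} splits into {C,S,V} and {Q}.
Refine {C,S,V} on symbol R: members go to different blocks, giving {S,V} and {C}.
Stable partition: {S,V} | {J,T} | {Q} | {C} — 4 equivalence classes.
State J belongs to the block {J,T}, which has 2 states.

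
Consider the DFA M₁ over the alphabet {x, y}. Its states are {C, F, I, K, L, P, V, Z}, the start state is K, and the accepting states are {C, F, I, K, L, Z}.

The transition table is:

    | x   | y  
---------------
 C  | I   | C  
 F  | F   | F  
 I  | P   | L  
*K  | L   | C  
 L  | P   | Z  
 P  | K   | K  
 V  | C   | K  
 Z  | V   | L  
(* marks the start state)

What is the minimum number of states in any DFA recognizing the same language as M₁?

Reachable states from the start: {C,I,K,L,P,V,Z}. Unreachable: {F} — drop them.
Start with accepting vs non-accepting: {C,I,K,L,Z} | {P,V}.
Refine {C,I,K,L,Z} on symbol x: members go to different blocks, giving {I,L,Z} and {C,K}.
Stable partition: {I,L,Z} | {P,V} | {C,K} — 3 equivalence classes.

3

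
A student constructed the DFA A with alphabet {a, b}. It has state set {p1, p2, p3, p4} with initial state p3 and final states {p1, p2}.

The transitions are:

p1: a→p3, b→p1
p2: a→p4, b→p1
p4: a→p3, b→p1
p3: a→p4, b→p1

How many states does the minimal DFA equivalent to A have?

Reachable states from the start: {p1,p3,p4}. Unreachable: {p2} — drop them.
P0 = {p1} | {p3,p4}.
No further refinement is possible. Final partition (2 blocks): {p1} | {p3,p4}.

2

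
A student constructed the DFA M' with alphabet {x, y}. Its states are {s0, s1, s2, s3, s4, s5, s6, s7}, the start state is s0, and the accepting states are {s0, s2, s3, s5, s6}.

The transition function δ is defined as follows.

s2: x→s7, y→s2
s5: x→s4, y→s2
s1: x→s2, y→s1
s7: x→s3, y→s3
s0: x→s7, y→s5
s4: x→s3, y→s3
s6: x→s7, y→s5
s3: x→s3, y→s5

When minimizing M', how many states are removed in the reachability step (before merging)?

No path from s0 leads to s1, s6; the other 6 states are all reachable.

2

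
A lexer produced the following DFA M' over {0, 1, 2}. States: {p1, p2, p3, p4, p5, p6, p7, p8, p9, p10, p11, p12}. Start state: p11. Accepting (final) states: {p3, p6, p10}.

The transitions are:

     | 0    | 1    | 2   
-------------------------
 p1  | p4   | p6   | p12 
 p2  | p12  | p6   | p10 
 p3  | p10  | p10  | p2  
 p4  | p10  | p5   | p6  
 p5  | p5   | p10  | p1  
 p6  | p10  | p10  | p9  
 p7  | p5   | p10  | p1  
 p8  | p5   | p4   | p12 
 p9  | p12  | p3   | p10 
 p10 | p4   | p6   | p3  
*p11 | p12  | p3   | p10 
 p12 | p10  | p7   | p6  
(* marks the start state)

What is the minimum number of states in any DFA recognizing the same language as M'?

First remove the unreachable states {p8}; 11 states remain.
Initial partition by acceptance: {p3,p6,p10} | {p1,p2,p4,p5,p7,p9,p11,p12}.
On input 0, block {p3,p6,p10} splits into {p3,p6} and {p10}.
On input 0, block {p1,p2,p4,p5,p7,p9,p11,p12} splits into {p1,p2,p5,p7,p9,p11} and {p4,p12}.
On input 0, block {p1,p2,p5,p7,p9,p11} splits into {p1,p2,p9,p11} and {p5,p7}.
Split {p1,p2,p9,p11} by δ(·,2) → {p2,p9,p11} and {p1}.
The partition is now stable with 6 blocks: {p3,p6} | {p2,p9,p11} | {p10} | {p4,p12} | {p5,p7} | {p1}.

6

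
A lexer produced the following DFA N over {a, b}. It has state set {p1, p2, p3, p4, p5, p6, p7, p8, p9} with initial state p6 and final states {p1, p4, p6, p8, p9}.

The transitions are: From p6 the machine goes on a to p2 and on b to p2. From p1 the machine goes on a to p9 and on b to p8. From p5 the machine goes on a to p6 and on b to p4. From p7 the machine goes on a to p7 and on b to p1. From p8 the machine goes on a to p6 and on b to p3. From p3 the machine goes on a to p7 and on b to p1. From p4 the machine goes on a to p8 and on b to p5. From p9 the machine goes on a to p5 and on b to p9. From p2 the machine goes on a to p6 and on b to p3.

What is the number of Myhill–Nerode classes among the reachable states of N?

8

All states are reachable from the start state.
Initial partition by acceptance: {p1,p4,p6,p8,p9} | {p2,p3,p5,p7}.
Refine {p1,p4,p6,p8,p9} on symbol a: members go to different blocks, giving {p1,p4,p8} and {p6,p9}.
On input a, block {p1,p4,p8} splits into {p1,p8} and {p4}.
On input b, block {p1,p8} splits into {p1} and {p8}.
On input a, block {p2,p3,p5,p7} splits into {p2,p5} and {p3,p7}.
Refine {p2,p5} on symbol b: members go to different blocks, giving {p2} and {p5}.
On input a, block {p6,p9} splits into {p6} and {p9}.
Stable partition: {p1} | {p2} | {p6} | {p4} | {p8} | {p3,p7} | {p5} | {p9} — 8 equivalence classes.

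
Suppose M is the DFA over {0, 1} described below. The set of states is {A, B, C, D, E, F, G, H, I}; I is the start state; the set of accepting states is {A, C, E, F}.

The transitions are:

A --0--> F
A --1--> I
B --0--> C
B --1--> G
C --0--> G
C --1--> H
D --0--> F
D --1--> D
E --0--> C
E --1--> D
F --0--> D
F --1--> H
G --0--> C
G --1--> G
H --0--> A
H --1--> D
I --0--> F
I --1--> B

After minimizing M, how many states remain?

Reachable states from the start: {A,B,C,D,F,G,H,I}. Unreachable: {E} — drop them.
Initial partition by acceptance: {A,C,F} | {B,D,G,H,I}.
Refine {A,C,F} on symbol 0: members go to different blocks, giving {C,F} and {A}.
Split {B,D,G,H,I} by δ(·,0) → {B,D,G,I} and {H}.
The partition is now stable with 4 blocks: {C,F} | {B,D,G,I} | {A} | {H}.

4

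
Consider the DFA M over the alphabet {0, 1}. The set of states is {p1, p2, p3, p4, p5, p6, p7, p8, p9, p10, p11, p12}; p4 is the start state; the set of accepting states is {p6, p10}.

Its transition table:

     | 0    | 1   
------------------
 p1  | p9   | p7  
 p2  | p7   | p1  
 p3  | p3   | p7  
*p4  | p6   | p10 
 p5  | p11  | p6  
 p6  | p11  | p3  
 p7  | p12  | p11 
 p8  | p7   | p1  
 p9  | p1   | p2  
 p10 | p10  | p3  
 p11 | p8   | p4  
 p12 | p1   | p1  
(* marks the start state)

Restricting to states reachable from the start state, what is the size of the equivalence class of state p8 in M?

States {p5} cannot be reached from the start state, so discard them.
Start with accepting vs non-accepting: {p6,p10} | {p1,p2,p3,p4,p7,p8,p9,p11,p12}.
Refine {p6,p10} on symbol 0: members go to different blocks, giving {p6} and {p10}.
Refine {p1,p2,p3,p4,p7,p8,p9,p11,p12} on symbol 0: members go to different blocks, giving {p1,p2,p3,p7,p8,p9,p11,p12} and {p4}.
Refine {p1,p2,p3,p7,p8,p9,p11,p12} on symbol 1: members go to different blocks, giving {p1,p2,p3,p7,p8,p9,p12} and {p11}.
On input 1, block {p1,p2,p3,p7,p8,p9,p12} splits into {p1,p2,p3,p8,p9,p12} and {p7}.
Refine {p1,p2,p3,p8,p9,p12} on symbol 0: members go to different blocks, giving {p1,p3,p9,p12} and {p2,p8}.
Split {p1,p3,p9,p12} by δ(·,1) → {p1,p3} and {p9} and {p12}.
Split {p1,p3} by δ(·,0) → {p1} and {p3}.
The partition is now stable with 10 blocks: {p6} | {p1} | {p10} | {p4} | {p11} | {p7} | {p2,p8} | {p9} | {p12} | {p3}.
The equivalence class containing p8 is {p2,p8}, of size 2.

2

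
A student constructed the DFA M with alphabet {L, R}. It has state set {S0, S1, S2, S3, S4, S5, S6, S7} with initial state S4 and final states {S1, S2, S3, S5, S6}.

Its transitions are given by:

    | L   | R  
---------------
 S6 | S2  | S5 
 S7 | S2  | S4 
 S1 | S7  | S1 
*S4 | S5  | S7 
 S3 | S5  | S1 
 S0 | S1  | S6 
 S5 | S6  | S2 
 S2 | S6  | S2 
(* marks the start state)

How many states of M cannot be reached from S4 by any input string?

3

BFS from S4 reaches {S2, S4, S5, S6, S7}; the 3 state(s) S0, S1, S3 are never visited.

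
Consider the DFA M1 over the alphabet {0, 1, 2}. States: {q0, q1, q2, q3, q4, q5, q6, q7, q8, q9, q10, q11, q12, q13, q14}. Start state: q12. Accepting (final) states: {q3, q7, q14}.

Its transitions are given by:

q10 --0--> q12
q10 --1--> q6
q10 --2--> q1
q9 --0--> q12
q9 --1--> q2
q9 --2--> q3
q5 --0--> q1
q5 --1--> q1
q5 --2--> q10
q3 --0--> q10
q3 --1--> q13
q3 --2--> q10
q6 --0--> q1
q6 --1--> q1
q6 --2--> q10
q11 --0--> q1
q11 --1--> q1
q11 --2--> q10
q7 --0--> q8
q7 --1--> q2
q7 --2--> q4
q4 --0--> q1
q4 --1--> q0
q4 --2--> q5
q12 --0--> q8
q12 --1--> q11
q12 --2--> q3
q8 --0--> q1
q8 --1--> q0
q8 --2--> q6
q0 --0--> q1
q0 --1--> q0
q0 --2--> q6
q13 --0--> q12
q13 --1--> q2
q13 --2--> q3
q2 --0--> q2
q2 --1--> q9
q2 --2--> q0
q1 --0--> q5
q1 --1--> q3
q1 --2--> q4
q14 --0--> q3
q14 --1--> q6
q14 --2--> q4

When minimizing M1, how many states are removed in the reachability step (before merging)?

2

Starting at q12 and following transitions, the reachable set is {q0, q1, q2, q3, q4, q5, q6, q8, q9, q10, q11, q12, q13}. That leaves q7, q14 unreachable — 2 in total.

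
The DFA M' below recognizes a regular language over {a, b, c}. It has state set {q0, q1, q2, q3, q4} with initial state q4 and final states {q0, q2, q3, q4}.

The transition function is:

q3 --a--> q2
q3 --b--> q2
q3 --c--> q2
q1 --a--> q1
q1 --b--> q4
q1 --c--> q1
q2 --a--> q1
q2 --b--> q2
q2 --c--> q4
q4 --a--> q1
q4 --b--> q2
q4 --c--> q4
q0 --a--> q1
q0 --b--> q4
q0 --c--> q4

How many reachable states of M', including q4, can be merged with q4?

2

First remove the unreachable states {q0,q3}; 3 states remain.
P0 = {q2,q4} | {q1}.
Stable partition: {q2,q4} | {q1} — 2 equivalence classes.
The equivalence class containing q4 is {q2,q4}, of size 2.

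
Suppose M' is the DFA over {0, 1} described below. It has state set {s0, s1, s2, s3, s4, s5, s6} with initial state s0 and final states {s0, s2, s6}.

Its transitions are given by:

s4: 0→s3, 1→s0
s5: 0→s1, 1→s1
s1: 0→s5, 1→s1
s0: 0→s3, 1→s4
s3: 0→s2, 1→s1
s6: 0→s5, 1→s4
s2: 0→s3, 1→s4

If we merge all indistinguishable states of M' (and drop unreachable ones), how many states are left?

First remove the unreachable states {s6}; 6 states remain.
Initial partition by acceptance: {s0,s2} | {s1,s3,s4,s5}.
Split {s1,s3,s4,s5} by δ(·,0) → {s1,s4,s5} and {s3}.
Split {s1,s4,s5} by δ(·,0) → {s1,s5} and {s4}.
No further refinement is possible. Final partition (4 blocks): {s0,s2} | {s1,s5} | {s3} | {s4}.

4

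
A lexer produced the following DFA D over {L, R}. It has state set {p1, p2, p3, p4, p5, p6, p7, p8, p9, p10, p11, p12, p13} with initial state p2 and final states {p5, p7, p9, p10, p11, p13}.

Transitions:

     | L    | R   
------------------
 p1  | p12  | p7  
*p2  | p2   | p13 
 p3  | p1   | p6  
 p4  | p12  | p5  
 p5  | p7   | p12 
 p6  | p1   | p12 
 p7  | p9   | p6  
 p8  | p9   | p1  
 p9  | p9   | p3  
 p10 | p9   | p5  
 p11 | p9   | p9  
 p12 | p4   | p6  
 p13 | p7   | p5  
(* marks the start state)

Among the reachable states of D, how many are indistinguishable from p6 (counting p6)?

3

Reachable states from the start: {p1,p2,p3,p4,p5,p6,p7,p9,p12,p13}. Unreachable: {p8,p10,p11} — drop them.
Initial partition by acceptance: {p5,p7,p9,p13} | {p1,p2,p3,p4,p6,p12}.
On input R, block {p5,p7,p9,p13} splits into {p5,p7,p9} and {p13}.
Refine {p1,p2,p3,p4,p6,p12} on symbol R: members go to different blocks, giving {p3,p6,p12} and {p1,p4} and {p2}.
Stable partition: {p5,p7,p9} | {p3,p6,p12} | {p13} | {p1,p4} | {p2} — 5 equivalence classes.
The equivalence class containing p6 is {p3,p6,p12}, of size 3.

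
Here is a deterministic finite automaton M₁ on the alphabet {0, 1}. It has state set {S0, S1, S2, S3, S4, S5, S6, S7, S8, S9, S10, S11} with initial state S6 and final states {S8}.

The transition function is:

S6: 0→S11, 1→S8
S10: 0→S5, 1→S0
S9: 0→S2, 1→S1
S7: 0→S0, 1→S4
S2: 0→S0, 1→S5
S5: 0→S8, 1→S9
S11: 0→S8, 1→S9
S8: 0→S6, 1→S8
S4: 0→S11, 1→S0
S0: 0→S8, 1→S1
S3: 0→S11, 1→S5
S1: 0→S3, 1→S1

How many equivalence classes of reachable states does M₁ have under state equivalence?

First remove the unreachable states {S4,S7,S10}; 9 states remain.
P0 = {S8} | {S0,S1,S2,S3,S5,S6,S9,S11}.
Split {S0,S1,S2,S3,S5,S6,S9,S11} by δ(·,0) → {S1,S2,S3,S6,S9} and {S0,S5,S11}.
Split {S1,S2,S3,S6,S9} by δ(·,0) → {S2,S3,S6} and {S1,S9}.
On input 1, block {S2,S3,S6} splits into {S2,S3} and {S6}.
The partition is now stable with 5 blocks: {S8} | {S2,S3} | {S0,S5,S11} | {S1,S9} | {S6}.

5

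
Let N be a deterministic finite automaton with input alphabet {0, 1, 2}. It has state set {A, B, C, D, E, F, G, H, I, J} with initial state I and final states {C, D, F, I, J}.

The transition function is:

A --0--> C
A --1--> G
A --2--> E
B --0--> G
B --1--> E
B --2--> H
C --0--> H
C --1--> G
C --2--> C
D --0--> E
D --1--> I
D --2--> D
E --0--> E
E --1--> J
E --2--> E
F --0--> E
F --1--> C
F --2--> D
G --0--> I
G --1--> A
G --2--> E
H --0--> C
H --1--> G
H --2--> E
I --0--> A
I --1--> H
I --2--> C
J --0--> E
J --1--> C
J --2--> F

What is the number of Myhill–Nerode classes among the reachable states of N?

4

States {B} cannot be reached from the start state, so discard them.
Initial partition by acceptance: {C,D,F,I,J} | {A,E,G,H}.
Refine {C,D,F,I,J} on symbol 1: members go to different blocks, giving {D,F,J} and {C,I}.
On input 0, block {A,E,G,H} splits into {A,G,H} and {E}.
The partition is now stable with 4 blocks: {D,F,J} | {A,G,H} | {C,I} | {E}.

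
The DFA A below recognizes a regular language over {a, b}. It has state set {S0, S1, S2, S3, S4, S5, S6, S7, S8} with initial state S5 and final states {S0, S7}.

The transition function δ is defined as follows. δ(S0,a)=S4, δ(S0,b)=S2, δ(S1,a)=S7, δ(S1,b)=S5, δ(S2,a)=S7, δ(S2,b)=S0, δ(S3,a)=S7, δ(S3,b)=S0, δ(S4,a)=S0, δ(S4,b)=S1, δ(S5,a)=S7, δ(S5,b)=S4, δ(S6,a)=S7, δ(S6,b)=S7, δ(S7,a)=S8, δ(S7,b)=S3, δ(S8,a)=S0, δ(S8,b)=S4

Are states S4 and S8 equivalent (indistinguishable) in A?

States {S6} cannot be reached from the start state, so discard them.
Initial partition by acceptance: {S0,S7} | {S1,S2,S3,S4,S5,S8}.
Refine {S1,S2,S3,S4,S5,S8} on symbol b: members go to different blocks, giving {S1,S4,S5,S8} and {S2,S3}.
Stable partition: {S0,S7} | {S1,S4,S5,S8} | {S2,S3} — 3 equivalence classes.
S4 and S8 lie in the same block of the stable partition, so they are equivalent — no string distinguishes them.

Yes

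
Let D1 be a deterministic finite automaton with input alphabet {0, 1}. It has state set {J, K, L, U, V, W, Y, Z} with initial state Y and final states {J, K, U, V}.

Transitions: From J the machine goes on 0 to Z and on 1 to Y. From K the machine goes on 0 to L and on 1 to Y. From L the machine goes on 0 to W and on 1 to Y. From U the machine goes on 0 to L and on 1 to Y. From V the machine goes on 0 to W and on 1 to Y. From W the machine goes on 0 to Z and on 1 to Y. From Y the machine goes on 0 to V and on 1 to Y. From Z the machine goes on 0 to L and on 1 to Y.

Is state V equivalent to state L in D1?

First remove the unreachable states {J,K,U}; 5 states remain.
Start with accepting vs non-accepting: {V} | {L,W,Y,Z}.
Split {L,W,Y,Z} by δ(·,0) → {L,W,Z} and {Y}.
No further refinement is possible. Final partition (3 blocks): {V} | {L,W,Z} | {Y}.
V and L end up in different blocks, so they are distinguishable. For instance, the string 'ε' is accepted from only V.

No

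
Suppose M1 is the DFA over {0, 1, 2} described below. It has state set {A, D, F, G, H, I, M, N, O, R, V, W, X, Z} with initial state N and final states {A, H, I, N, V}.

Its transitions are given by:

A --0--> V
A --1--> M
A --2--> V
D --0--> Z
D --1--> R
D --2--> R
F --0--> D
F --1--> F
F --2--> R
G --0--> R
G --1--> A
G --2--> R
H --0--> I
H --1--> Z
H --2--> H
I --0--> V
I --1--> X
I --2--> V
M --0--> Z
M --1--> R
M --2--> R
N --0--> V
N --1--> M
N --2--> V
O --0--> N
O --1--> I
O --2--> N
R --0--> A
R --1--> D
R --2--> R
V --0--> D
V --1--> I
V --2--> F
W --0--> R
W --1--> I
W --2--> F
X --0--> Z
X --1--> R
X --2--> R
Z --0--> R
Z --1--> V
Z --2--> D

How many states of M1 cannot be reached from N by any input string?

4

Starting at N and following transitions, the reachable set is {A, D, F, I, M, N, R, V, X, Z}. That leaves G, H, O, W unreachable — 4 in total.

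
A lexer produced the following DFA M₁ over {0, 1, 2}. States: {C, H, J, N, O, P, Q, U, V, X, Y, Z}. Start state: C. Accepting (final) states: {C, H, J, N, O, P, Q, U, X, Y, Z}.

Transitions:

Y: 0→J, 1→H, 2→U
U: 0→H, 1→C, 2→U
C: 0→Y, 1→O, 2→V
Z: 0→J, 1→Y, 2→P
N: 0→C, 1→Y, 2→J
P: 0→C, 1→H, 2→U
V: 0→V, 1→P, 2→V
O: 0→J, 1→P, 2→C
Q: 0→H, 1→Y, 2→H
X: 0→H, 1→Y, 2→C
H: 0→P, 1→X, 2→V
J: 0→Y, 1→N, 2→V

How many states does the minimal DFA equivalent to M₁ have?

4

Reachable states from the start: {C,H,J,N,O,P,U,V,X,Y}. Unreachable: {Q,Z} — drop them.
P0 = {C,H,J,N,O,P,U,X,Y} | {V}.
Refine {C,H,J,N,O,P,U,X,Y} on symbol 2: members go to different blocks, giving {N,O,P,U,X,Y} and {C,H,J}.
Refine {N,O,P,U,X,Y} on symbol 1: members go to different blocks, giving {P,U,Y} and {N,O,X}.
The partition is now stable with 4 blocks: {P,U,Y} | {V} | {C,H,J} | {N,O,X}.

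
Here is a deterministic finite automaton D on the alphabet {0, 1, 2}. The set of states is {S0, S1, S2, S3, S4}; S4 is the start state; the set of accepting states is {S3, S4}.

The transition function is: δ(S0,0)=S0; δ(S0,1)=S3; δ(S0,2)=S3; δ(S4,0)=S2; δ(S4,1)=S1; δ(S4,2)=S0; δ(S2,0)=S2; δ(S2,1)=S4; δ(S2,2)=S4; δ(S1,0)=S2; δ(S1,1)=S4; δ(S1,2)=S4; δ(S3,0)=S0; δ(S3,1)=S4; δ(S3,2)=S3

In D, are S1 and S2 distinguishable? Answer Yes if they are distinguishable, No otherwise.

No

All states are reachable from the start state.
P0 = {S3,S4} | {S0,S1,S2}.
Refine {S3,S4} on symbol 1: members go to different blocks, giving {S3} and {S4}.
Refine {S0,S1,S2} on symbol 1: members go to different blocks, giving {S1,S2} and {S0}.
Stable partition: {S3} | {S1,S2} | {S4} | {S0} — 4 equivalence classes.
S1 and S2 lie in the same block of the stable partition, so they are equivalent — no string distinguishes them.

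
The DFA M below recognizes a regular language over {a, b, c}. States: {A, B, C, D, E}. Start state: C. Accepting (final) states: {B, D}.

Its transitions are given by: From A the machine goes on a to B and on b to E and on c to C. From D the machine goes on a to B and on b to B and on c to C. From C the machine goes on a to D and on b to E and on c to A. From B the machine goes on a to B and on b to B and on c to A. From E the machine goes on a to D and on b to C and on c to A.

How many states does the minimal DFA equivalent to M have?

2

Initial partition by acceptance: {B,D} | {A,C,E}.
Stable partition: {B,D} | {A,C,E} — 2 equivalence classes.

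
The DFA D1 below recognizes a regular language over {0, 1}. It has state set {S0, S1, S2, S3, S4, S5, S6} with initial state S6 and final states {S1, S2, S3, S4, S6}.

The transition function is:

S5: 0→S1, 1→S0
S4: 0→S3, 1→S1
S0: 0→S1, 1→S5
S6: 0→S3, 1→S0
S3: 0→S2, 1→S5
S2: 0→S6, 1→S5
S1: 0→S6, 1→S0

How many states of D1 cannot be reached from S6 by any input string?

BFS from S6 reaches {S0, S1, S2, S3, S5, S6}; the 1 state(s) S4 are never visited.

1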